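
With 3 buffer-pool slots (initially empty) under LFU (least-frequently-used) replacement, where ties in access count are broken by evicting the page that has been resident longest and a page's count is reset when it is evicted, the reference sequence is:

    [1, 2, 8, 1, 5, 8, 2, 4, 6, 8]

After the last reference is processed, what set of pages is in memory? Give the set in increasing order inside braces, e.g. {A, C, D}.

{1, 6, 8}

1: miss, frames {1}
2: miss, frames {1,2}
8: miss, frames {1,2,8}
1: hit
5: miss, evict 2, frames {1,8,5}
8: hit
2: miss, evict 5, frames {1,8,2}
4: miss, evict 2, frames {1,8,4}
6: miss, evict 4, frames {1,8,6}
8: hit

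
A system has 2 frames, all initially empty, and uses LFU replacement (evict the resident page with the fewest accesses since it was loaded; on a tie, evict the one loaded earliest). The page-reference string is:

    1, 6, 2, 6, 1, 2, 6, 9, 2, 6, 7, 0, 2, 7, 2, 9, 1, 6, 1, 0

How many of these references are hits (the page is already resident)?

5

1 → fault, frames {1}
6 → fault, frames {1,6}
2 → fault, evict 1, frames {6,2}
6 → hit
1 → fault, evict 2, frames {6,1}
2 → fault, evict 1, frames {6,2}
6 → hit
9 → fault, evict 2, frames {6,9}
2 → fault, evict 9, frames {6,2}
6 → hit
7 → fault, evict 2, frames {6,7}
0 → fault, evict 7, frames {6,0}
2 → fault, evict 0, frames {6,2}
7 → fault, evict 2, frames {6,7}
2 → fault, evict 7, frames {6,2}
9 → fault, evict 2, frames {6,9}
1 → fault, evict 9, frames {6,1}
6 → hit
1 → hit
0 → fault, evict 1, frames {6,0}
Hits: 5.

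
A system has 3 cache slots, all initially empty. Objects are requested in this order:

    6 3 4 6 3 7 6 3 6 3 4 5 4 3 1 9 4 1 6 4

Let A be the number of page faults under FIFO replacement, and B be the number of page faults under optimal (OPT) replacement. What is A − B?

Under FIFO: F F F . . F F F . . F F . . F F F . F . → 12 faults.
Under OPT: F F F . . F . . . . F F . . F F . . F . → 9 faults.
A − B = 12 − 9 = 3.

3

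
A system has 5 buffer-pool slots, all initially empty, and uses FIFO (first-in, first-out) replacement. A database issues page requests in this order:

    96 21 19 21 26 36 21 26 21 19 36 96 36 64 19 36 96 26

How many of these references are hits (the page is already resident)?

11

96 → miss, frames [96]
21 → miss, frames [96, 21]
19 → miss, frames [96, 21, 19]
21 → hit
26 → miss, frames [96, 21, 19, 26]
36 → miss, frames [96, 21, 19, 26, 36]
21 → hit
26 → hit
21 → hit
19 → hit
36 → hit
96 → hit
36 → hit
64 → miss, evict 96, frames [21, 19, 26, 36, 64]
19 → hit
36 → hit
96 → miss, evict 21, frames [19, 26, 36, 64, 96]
26 → hit
Hits: 11.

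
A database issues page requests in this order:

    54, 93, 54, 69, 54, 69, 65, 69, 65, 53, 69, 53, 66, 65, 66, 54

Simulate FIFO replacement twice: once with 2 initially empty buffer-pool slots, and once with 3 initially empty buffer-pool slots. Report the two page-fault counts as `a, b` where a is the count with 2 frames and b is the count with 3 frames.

2 frames: F F . F F . F F . F . . F F . F → 10 faults.
3 frames: F F . F . . F . . F . . F . . F → 7 faults.
7 < 10: adding a frame reduced faults, as is typical.

10, 7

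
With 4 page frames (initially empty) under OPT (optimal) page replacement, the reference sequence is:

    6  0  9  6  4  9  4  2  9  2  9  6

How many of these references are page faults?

6: fault, frames [6]
0: fault, frames [6, 0]
9: fault, frames [6, 0, 9]
6: hit
4: fault, frames [6, 0, 9, 4]
9: hit
4: hit
2: fault, evict 4, frames [6, 0, 9, 2]
9: hit
2: hit
9: hit
6: hit
Page faults: 5.

5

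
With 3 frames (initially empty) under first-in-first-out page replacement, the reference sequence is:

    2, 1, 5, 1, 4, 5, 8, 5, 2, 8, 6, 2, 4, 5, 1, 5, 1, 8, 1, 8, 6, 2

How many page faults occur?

2: fault, frames {2}
1: fault, frames {2,1}
5: fault, frames {2,1,5}
1: hit
4: fault, evict 2, frames {1,5,4}
5: hit
8: fault, evict 1, frames {5,4,8}
5: hit
2: fault, evict 5, frames {4,8,2}
8: hit
6: fault, evict 4, frames {8,2,6}
2: hit
4: fault, evict 8, frames {2,6,4}
5: fault, evict 2, frames {6,4,5}
1: fault, evict 6, frames {4,5,1}
5: hit
1: hit
8: fault, evict 4, frames {5,1,8}
1: hit
8: hit
6: fault, evict 5, frames {1,8,6}
2: fault, evict 1, frames {8,6,2}
Page faults: 13.

13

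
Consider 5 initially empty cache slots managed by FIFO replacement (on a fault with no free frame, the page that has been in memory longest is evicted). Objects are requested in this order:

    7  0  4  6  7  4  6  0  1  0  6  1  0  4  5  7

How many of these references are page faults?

7 -> fault, frames [7]
0 -> fault, frames [7, 0]
4 -> fault, frames [7, 0, 4]
6 -> fault, frames [7, 0, 4, 6]
7 -> hit
4 -> hit
6 -> hit
0 -> hit
1 -> fault, frames [7, 0, 4, 6, 1]
0 -> hit
6 -> hit
1 -> hit
0 -> hit
4 -> hit
5 -> fault, evict 7, frames [0, 4, 6, 1, 5]
7 -> fault, evict 0, frames [4, 6, 1, 5, 7]
Page faults: 7.

7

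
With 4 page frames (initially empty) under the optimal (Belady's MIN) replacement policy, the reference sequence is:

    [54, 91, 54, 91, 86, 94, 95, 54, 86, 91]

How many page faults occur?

5

54: miss, frames {54}
91: miss, frames {54,91}
54: hit
91: hit
86: miss, frames {54,91,86}
94: miss, frames {54,91,86,94}
95: miss, evict 94, frames {54,91,86,95}
54: hit
86: hit
91: hit
Page faults: 5.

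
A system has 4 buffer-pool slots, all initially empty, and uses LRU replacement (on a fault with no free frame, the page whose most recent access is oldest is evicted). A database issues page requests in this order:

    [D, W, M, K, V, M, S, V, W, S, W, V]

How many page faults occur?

D: fault, frames (D)
W: fault, frames (D W)
M: fault, frames (D W M)
K: fault, frames (D W M K)
V: fault, evict D, frames (W M K V)
M: hit
S: fault, evict W, frames (K V M S)
V: hit
W: fault, evict K, frames (M S V W)
S: hit
W: hit
V: hit
Page faults: 7.

7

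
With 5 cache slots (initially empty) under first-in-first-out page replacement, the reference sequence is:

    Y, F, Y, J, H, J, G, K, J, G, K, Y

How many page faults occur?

Y: miss, frames (Y)
F: miss, frames (Y F)
Y: hit
J: miss, frames (Y F J)
H: miss, frames (Y F J H)
J: hit
G: miss, frames (Y F J H G)
K: miss, evict Y, frames (F J H G K)
J: hit
G: hit
K: hit
Y: miss, evict F, frames (J H G K Y)
Page faults: 7.

7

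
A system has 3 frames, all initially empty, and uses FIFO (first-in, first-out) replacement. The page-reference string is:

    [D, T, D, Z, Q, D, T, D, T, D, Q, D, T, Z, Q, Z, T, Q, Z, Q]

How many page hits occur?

D → fault, frames {D}
T → fault, frames {D,T}
D → hit
Z → fault, frames {D,T,Z}
Q → fault, evict D, frames {T,Z,Q}
D → fault, evict T, frames {Z,Q,D}
T → fault, evict Z, frames {Q,D,T}
D → hit
T → hit
D → hit
Q → hit
D → hit
T → hit
Z → fault, evict Q, frames {D,T,Z}
Q → fault, evict D, frames {T,Z,Q}
Z → hit
T → hit
Q → hit
Z → hit
Q → hit
Hits: 12.

12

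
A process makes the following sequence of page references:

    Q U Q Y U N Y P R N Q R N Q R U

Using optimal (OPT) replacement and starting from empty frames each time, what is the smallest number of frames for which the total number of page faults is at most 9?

f=1: 16 faults
f=2: 10 faults
f=3: 7 faults
f=4: 6 faults
f=5: 6 faults
f=6: 6 faults
Smallest f with faults ≤ 9 is 3.

3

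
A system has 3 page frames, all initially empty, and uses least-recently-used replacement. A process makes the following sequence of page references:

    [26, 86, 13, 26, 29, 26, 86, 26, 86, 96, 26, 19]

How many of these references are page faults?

26 → miss, frames {26}
86 → miss, frames {26,86}
13 → miss, frames {26,86,13}
26 → hit
29 → miss, evict 86, frames {13,26,29}
26 → hit
86 → miss, evict 13, frames {29,26,86}
26 → hit
86 → hit
96 → miss, evict 29, frames {26,86,96}
26 → hit
19 → miss, evict 86, frames {96,26,19}
Page faults: 7.

7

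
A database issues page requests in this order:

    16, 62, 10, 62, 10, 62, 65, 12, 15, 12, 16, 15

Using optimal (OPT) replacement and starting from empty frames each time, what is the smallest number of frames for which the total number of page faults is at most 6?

f=1: 12 faults
f=2: 7 faults
f=3: 6 faults
f=4: 6 faults
f=5: 6 faults
f=6: 6 faults
Smallest f with faults ≤ 6 is 3.

3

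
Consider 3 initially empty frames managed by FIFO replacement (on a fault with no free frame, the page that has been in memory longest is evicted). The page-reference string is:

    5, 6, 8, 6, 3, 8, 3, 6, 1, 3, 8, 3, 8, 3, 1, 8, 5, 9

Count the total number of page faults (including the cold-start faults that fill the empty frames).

5: miss, frames {5}
6: miss, frames {5,6}
8: miss, frames {5,6,8}
6: hit
3: miss, evict 5, frames {6,8,3}
8: hit
3: hit
6: hit
1: miss, evict 6, frames {8,3,1}
3: hit
8: hit
3: hit
8: hit
3: hit
1: hit
8: hit
5: miss, evict 8, frames {3,1,5}
9: miss, evict 3, frames {1,5,9}
Page faults: 7.

7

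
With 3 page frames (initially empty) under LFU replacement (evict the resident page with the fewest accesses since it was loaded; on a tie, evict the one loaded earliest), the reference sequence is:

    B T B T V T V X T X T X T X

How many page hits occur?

B: fault, frames [B]
T: fault, frames [B, T]
B: hit
T: hit
V: fault, frames [B, T, V]
T: hit
V: hit
X: fault, evict B, frames [T, V, X]
T: hit
X: hit
T: hit
X: hit
T: hit
X: hit
Hits: 10.

10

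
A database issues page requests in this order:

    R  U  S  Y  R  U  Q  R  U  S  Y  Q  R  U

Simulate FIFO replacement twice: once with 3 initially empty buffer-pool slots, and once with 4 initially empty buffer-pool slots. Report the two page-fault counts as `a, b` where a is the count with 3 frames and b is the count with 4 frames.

11, 12

3 frames: F F F F F F F . . F F . F F → 11 faults.
4 frames: F F F F . . F F F F F F F F → 12 faults.
12 > 11: adding a frame increased faults — Belady's anomaly.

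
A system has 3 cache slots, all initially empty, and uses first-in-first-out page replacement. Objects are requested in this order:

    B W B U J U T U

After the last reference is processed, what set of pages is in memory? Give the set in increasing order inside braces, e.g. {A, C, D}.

{J, T, U}

B -> fault, frames [B]
W -> fault, frames [B, W]
B -> hit
U -> fault, frames [B, W, U]
J -> fault, evict B, frames [W, U, J]
U -> hit
T -> fault, evict W, frames [U, J, T]
U -> hit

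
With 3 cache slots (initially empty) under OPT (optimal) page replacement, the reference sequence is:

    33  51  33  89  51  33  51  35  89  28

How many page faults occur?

33 -> fault, frames [33]
51 -> fault, frames [33, 51]
33 -> hit
89 -> fault, frames [33, 51, 89]
51 -> hit
33 -> hit
51 -> hit
35 -> fault, evict 51, frames [33, 89, 35]
89 -> hit
28 -> fault, evict 35, frames [33, 89, 28]
Page faults: 5.

5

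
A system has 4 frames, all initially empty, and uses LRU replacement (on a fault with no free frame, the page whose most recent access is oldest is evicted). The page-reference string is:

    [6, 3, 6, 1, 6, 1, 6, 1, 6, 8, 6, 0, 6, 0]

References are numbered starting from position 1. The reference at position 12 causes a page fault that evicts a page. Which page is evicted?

pos 1: 6 -> fault, frames (6)
pos 2: 3 -> fault, frames (6 3)
pos 3: 6 -> hit
pos 4: 1 -> fault, frames (3 6 1)
pos 5: 6 -> hit
pos 6: 1 -> hit
pos 7: 6 -> hit
pos 8: 1 -> hit
pos 9: 6 -> hit
pos 10: 8 -> fault, frames (3 1 6 8)
pos 11: 6 -> hit
pos 12: 0 -> fault, evict 3, frames (1 8 6 0)
At position 12, page 3 is evicted.

3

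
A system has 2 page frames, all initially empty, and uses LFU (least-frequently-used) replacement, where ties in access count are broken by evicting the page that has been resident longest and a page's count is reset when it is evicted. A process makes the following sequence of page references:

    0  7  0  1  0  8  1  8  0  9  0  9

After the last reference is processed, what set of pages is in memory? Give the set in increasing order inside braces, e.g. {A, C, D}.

{0, 9}

0 → fault, frames [0]
7 → fault, frames [0, 7]
0 → hit
1 → fault, evict 7, frames [0, 1]
0 → hit
8 → fault, evict 1, frames [0, 8]
1 → fault, evict 8, frames [0, 1]
8 → fault, evict 1, frames [0, 8]
0 → hit
9 → fault, evict 8, frames [0, 9]
0 → hit
9 → hit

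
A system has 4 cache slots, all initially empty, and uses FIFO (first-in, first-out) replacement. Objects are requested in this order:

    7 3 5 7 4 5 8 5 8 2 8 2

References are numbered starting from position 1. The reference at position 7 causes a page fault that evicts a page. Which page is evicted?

pos 1: 7 → miss, frames (7)
pos 2: 3 → miss, frames (7 3)
pos 3: 5 → miss, frames (7 3 5)
pos 4: 7 → hit
pos 5: 4 → miss, frames (7 3 5 4)
pos 6: 5 → hit
pos 7: 8 → miss, evict 7, frames (3 5 4 8)
At position 7, page 7 is evicted.

7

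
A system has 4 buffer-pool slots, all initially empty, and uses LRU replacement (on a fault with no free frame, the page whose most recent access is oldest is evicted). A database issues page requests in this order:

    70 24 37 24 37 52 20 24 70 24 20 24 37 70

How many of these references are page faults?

7

70 -> miss, frames {70}
24 -> miss, frames {70,24}
37 -> miss, frames {70,24,37}
24 -> hit
37 -> hit
52 -> miss, frames {70,24,37,52}
20 -> miss, evict 70, frames {24,37,52,20}
24 -> hit
70 -> miss, evict 37, frames {52,20,24,70}
24 -> hit
20 -> hit
24 -> hit
37 -> miss, evict 52, frames {70,20,24,37}
70 -> hit
Page faults: 7.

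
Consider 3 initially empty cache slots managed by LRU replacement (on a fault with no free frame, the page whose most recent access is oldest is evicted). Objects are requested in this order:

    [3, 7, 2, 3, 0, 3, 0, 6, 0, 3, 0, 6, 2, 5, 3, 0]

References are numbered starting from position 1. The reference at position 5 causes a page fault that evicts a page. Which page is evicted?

7

pos 1: 3: fault, frames {3}
pos 2: 7: fault, frames {3,7}
pos 3: 2: fault, frames {3,7,2}
pos 4: 3: hit
pos 5: 0: fault, evict 7, frames {2,3,0}
At position 5, page 7 is evicted.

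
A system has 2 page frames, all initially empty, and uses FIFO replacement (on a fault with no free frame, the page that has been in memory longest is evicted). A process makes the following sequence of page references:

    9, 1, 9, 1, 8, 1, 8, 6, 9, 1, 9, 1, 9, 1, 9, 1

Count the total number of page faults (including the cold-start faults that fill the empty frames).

6

9 -> fault, frames [9]
1 -> fault, frames [9, 1]
9 -> hit
1 -> hit
8 -> fault, evict 9, frames [1, 8]
1 -> hit
8 -> hit
6 -> fault, evict 1, frames [8, 6]
9 -> fault, evict 8, frames [6, 9]
1 -> fault, evict 6, frames [9, 1]
9 -> hit
1 -> hit
9 -> hit
1 -> hit
9 -> hit
1 -> hit
Page faults: 6.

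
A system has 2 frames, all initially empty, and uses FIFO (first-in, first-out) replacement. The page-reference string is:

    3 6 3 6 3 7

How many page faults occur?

3

3: miss, frames {3}
6: miss, frames {3,6}
3: hit
6: hit
3: hit
7: miss, evict 3, frames {6,7}
Page faults: 3.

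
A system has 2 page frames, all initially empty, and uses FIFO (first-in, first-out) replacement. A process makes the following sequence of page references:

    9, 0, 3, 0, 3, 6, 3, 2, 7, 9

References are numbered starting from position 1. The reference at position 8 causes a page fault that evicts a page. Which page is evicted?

3

pos 1: 9 → miss, frames [9]
pos 2: 0 → miss, frames [9, 0]
pos 3: 3 → miss, evict 9, frames [0, 3]
pos 4: 0 → hit
pos 5: 3 → hit
pos 6: 6 → miss, evict 0, frames [3, 6]
pos 7: 3 → hit
pos 8: 2 → miss, evict 3, frames [6, 2]
At position 8, page 3 is evicted.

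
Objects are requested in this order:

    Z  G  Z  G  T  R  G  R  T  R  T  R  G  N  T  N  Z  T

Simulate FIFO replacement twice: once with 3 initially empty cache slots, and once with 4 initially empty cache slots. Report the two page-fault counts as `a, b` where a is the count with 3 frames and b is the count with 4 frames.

7, 6

3 frames: F F . . F F . . . . . . . F . . F F → 7 faults.
4 frames: F F . . F F . . . . . . . F . . F . → 6 faults.
6 < 7: adding a frame reduced faults, as is typical.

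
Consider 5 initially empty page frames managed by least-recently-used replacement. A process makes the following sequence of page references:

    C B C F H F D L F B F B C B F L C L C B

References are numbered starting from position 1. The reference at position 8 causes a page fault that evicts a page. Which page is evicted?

B

pos 1: C -> miss, frames (C)
pos 2: B -> miss, frames (C B)
pos 3: C -> hit
pos 4: F -> miss, frames (B C F)
pos 5: H -> miss, frames (B C F H)
pos 6: F -> hit
pos 7: D -> miss, frames (B C H F D)
pos 8: L -> miss, evict B, frames (C H F D L)
At position 8, page B is evicted.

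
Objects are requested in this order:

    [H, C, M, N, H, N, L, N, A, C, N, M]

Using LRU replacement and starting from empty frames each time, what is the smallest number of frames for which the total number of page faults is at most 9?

3

f=1: 12 faults
f=2: 10 faults
f=3: 9 faults
f=4: 8 faults
f=5: 8 faults
f=6: 6 faults
Smallest f with faults ≤ 9 is 3.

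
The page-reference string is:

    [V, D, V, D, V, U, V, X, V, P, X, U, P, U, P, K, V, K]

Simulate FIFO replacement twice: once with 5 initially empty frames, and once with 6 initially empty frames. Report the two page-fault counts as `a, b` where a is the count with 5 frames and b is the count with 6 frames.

7, 6

5 frames: F F . . . F . F . F . . . . . F F . → 7 faults.
6 frames: F F . . . F . F . F . . . . . F . . → 6 faults.
6 < 7: adding a frame reduced faults, as is typical.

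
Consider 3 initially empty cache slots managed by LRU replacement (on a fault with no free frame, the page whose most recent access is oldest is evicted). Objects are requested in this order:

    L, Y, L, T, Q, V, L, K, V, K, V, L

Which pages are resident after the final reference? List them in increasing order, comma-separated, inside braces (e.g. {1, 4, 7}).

{K, L, V}

L -> miss, frames {L}
Y -> miss, frames {L,Y}
L -> hit
T -> miss, frames {Y,L,T}
Q -> miss, evict Y, frames {L,T,Q}
V -> miss, evict L, frames {T,Q,V}
L -> miss, evict T, frames {Q,V,L}
K -> miss, evict Q, frames {V,L,K}
V -> hit
K -> hit
V -> hit
L -> hit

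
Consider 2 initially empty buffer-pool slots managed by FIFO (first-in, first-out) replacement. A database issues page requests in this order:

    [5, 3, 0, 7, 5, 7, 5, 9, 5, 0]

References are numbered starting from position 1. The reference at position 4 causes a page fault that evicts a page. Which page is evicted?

pos 1: 5: fault, frames (5)
pos 2: 3: fault, frames (5 3)
pos 3: 0: fault, evict 5, frames (3 0)
pos 4: 7: fault, evict 3, frames (0 7)
At position 4, page 3 is evicted.

3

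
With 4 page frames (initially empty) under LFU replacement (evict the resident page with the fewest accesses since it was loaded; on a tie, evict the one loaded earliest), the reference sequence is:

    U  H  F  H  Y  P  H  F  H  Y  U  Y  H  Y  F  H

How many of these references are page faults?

6

U -> miss, frames [U]
H -> miss, frames [U, H]
F -> miss, frames [U, H, F]
H -> hit
Y -> miss, frames [U, H, F, Y]
P -> miss, evict U, frames [H, F, Y, P]
H -> hit
F -> hit
H -> hit
Y -> hit
U -> miss, evict P, frames [H, F, Y, U]
Y -> hit
H -> hit
Y -> hit
F -> hit
H -> hit
Page faults: 6.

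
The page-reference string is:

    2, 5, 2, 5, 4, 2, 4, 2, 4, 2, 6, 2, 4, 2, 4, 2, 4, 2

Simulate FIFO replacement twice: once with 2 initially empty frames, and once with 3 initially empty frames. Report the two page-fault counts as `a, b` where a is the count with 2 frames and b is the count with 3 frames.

7, 5

2 frames: F F . . F F . . . . F . F F . . . . → 7 faults.
3 frames: F F . . F . . . . . F F . . . . . . → 5 faults.
5 < 7: adding a frame reduced faults, as is typical.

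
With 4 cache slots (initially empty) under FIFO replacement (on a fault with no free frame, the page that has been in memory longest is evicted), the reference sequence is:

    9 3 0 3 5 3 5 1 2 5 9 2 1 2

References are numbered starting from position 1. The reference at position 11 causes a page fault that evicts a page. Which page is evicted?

0

pos 1: 9 -> miss, frames {9}
pos 2: 3 -> miss, frames {9,3}
pos 3: 0 -> miss, frames {9,3,0}
pos 4: 3 -> hit
pos 5: 5 -> miss, frames {9,3,0,5}
pos 6: 3 -> hit
pos 7: 5 -> hit
pos 8: 1 -> miss, evict 9, frames {3,0,5,1}
pos 9: 2 -> miss, evict 3, frames {0,5,1,2}
pos 10: 5 -> hit
pos 11: 9 -> miss, evict 0, frames {5,1,2,9}
At position 11, page 0 is evicted.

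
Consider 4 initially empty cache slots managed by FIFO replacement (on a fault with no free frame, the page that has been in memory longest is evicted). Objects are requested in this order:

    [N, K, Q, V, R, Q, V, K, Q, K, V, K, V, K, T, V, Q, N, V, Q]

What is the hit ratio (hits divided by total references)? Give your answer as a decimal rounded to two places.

N -> fault, frames {N}
K -> fault, frames {N,K}
Q -> fault, frames {N,K,Q}
V -> fault, frames {N,K,Q,V}
R -> fault, evict N, frames {K,Q,V,R}
Q -> hit
V -> hit
K -> hit
Q -> hit
K -> hit
V -> hit
K -> hit
V -> hit
K -> hit
T -> fault, evict K, frames {Q,V,R,T}
V -> hit
Q -> hit
N -> fault, evict Q, frames {V,R,T,N}
V -> hit
Q -> fault, evict V, frames {R,T,N,Q}
Hits: 12 of 20 references → 12/20 = 0.6000.

0.60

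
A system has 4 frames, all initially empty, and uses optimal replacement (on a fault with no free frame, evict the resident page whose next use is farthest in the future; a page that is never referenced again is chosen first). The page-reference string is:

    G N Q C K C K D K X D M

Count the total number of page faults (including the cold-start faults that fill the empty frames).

8

G -> miss, frames (G)
N -> miss, frames (G N)
Q -> miss, frames (G N Q)
C -> miss, frames (G N Q C)
K -> miss, evict Q, frames (G N C K)
C -> hit
K -> hit
D -> miss, evict C, frames (G N K D)
K -> hit
X -> miss, evict K, frames (G N D X)
D -> hit
M -> miss, evict X, frames (G N D M)
Page faults: 8.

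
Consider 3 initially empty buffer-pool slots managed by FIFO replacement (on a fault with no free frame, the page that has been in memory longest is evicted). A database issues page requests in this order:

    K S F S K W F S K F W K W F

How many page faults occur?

K: fault, frames {K}
S: fault, frames {K,S}
F: fault, frames {K,S,F}
S: hit
K: hit
W: fault, evict K, frames {S,F,W}
F: hit
S: hit
K: fault, evict S, frames {F,W,K}
F: hit
W: hit
K: hit
W: hit
F: hit
Page faults: 5.

5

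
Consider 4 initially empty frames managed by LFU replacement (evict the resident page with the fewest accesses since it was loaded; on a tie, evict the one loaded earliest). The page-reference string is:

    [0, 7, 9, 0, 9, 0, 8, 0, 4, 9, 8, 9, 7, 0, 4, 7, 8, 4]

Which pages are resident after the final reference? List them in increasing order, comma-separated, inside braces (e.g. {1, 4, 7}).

0: fault, frames (0)
7: fault, frames (0 7)
9: fault, frames (0 7 9)
0: hit
9: hit
0: hit
8: fault, frames (0 7 9 8)
0: hit
4: fault, evict 7, frames (0 9 8 4)
9: hit
8: hit
9: hit
7: fault, evict 4, frames (0 9 8 7)
0: hit
4: fault, evict 7, frames (0 9 8 4)
7: fault, evict 4, frames (0 9 8 7)
8: hit
4: fault, evict 7, frames (0 9 8 4)

{0, 4, 8, 9}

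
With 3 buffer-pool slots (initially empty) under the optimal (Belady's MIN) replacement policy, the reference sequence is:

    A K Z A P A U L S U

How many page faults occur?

7

A -> miss, frames [A]
K -> miss, frames [A, K]
Z -> miss, frames [A, K, Z]
A -> hit
P -> miss, evict Z, frames [A, K, P]
A -> hit
U -> miss, evict P, frames [A, K, U]
L -> miss, evict K, frames [A, U, L]
S -> miss, evict L, frames [A, U, S]
U -> hit
Page faults: 7.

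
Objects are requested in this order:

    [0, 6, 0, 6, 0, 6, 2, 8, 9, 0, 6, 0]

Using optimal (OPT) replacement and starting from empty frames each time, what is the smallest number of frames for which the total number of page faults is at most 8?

f=1: 12 faults
f=2: 6 faults
f=3: 5 faults
f=4: 5 faults
f=5: 5 faults
Smallest f with faults ≤ 8 is 2.

2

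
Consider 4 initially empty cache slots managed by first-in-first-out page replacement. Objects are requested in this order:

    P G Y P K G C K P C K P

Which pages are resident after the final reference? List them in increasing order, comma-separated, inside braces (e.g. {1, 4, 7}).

P: fault, frames (P)
G: fault, frames (P G)
Y: fault, frames (P G Y)
P: hit
K: fault, frames (P G Y K)
G: hit
C: fault, evict P, frames (G Y K C)
K: hit
P: fault, evict G, frames (Y K C P)
C: hit
K: hit
P: hit

{C, K, P, Y}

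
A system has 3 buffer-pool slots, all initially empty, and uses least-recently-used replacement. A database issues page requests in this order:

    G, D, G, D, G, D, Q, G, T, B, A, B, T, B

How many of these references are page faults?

6

G: miss, frames (G)
D: miss, frames (G D)
G: hit
D: hit
G: hit
D: hit
Q: miss, frames (G D Q)
G: hit
T: miss, evict D, frames (Q G T)
B: miss, evict Q, frames (G T B)
A: miss, evict G, frames (T B A)
B: hit
T: hit
B: hit
Page faults: 6.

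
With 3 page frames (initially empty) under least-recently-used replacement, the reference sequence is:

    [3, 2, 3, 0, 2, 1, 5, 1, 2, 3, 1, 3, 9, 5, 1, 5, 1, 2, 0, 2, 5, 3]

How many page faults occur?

3 -> fault, frames (3)
2 -> fault, frames (3 2)
3 -> hit
0 -> fault, frames (2 3 0)
2 -> hit
1 -> fault, evict 3, frames (0 2 1)
5 -> fault, evict 0, frames (2 1 5)
1 -> hit
2 -> hit
3 -> fault, evict 5, frames (1 2 3)
1 -> hit
3 -> hit
9 -> fault, evict 2, frames (1 3 9)
5 -> fault, evict 1, frames (3 9 5)
1 -> fault, evict 3, frames (9 5 1)
5 -> hit
1 -> hit
2 -> fault, evict 9, frames (5 1 2)
0 -> fault, evict 5, frames (1 2 0)
2 -> hit
5 -> fault, evict 1, frames (0 2 5)
3 -> fault, evict 0, frames (2 5 3)
Page faults: 13.

13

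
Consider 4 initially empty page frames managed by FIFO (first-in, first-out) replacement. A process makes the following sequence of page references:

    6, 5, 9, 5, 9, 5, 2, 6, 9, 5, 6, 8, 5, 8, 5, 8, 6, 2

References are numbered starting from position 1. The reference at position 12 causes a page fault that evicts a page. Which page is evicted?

pos 1: 6 -> fault, frames [6]
pos 2: 5 -> fault, frames [6, 5]
pos 3: 9 -> fault, frames [6, 5, 9]
pos 4: 5 -> hit
pos 5: 9 -> hit
pos 6: 5 -> hit
pos 7: 2 -> fault, frames [6, 5, 9, 2]
pos 8: 6 -> hit
pos 9: 9 -> hit
pos 10: 5 -> hit
pos 11: 6 -> hit
pos 12: 8 -> fault, evict 6, frames [5, 9, 2, 8]
At position 12, page 6 is evicted.

6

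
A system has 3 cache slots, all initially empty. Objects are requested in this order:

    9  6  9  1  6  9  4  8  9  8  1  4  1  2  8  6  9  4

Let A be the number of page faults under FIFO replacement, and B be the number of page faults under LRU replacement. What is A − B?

Under FIFO: F F . F . . F F F . F F . F F F F F → 13 faults.
Under LRU: F F . F . . F F . . F F . F F F F F → 12 faults.
A − B = 13 − 12 = 1.

1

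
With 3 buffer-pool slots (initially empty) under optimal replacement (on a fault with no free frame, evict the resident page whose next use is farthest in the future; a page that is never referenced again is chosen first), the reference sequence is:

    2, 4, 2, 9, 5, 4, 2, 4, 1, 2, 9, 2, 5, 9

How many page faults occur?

6

2: miss, frames {2}
4: miss, frames {2,4}
2: hit
9: miss, frames {2,4,9}
5: miss, evict 9, frames {2,4,5}
4: hit
2: hit
4: hit
1: miss, evict 4, frames {2,5,1}
2: hit
9: miss, evict 1, frames {2,5,9}
2: hit
5: hit
9: hit
Page faults: 6.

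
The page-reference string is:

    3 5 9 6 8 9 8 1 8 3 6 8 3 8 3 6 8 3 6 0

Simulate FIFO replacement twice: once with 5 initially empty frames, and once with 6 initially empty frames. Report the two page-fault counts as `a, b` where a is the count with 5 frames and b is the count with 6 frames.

5 frames: F F F F F . . F . F . . . . . . . . . F → 8 faults.
6 frames: F F F F F . . F . . . . . . . . . . . F → 7 faults.
7 < 8: adding a frame reduced faults, as is typical.

8, 7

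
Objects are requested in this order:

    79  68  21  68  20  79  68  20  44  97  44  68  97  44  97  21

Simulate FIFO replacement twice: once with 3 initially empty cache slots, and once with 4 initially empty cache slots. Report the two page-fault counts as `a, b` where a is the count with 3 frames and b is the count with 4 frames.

9, 8

3 frames: F F F . F F F . F F . . . . . F → 9 faults.
4 frames: F F F . F . . . F F . F . . . F → 8 faults.
8 < 9: adding a frame reduced faults, as is typical.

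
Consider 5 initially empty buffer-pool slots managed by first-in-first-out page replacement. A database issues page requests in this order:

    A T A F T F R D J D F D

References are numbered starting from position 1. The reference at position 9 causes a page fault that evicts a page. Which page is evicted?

A

pos 1: A -> fault, frames [A]
pos 2: T -> fault, frames [A, T]
pos 3: A -> hit
pos 4: F -> fault, frames [A, T, F]
pos 5: T -> hit
pos 6: F -> hit
pos 7: R -> fault, frames [A, T, F, R]
pos 8: D -> fault, frames [A, T, F, R, D]
pos 9: J -> fault, evict A, frames [T, F, R, D, J]
At position 9, page A is evicted.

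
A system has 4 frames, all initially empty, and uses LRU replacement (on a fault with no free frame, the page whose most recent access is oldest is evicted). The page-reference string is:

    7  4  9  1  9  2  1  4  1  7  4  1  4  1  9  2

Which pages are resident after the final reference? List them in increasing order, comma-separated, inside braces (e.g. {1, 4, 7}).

7 -> miss, frames [7]
4 -> miss, frames [7, 4]
9 -> miss, frames [7, 4, 9]
1 -> miss, frames [7, 4, 9, 1]
9 -> hit
2 -> miss, evict 7, frames [4, 1, 9, 2]
1 -> hit
4 -> hit
1 -> hit
7 -> miss, evict 9, frames [2, 4, 1, 7]
4 -> hit
1 -> hit
4 -> hit
1 -> hit
9 -> miss, evict 2, frames [7, 4, 1, 9]
2 -> miss, evict 7, frames [4, 1, 9, 2]

{1, 2, 4, 9}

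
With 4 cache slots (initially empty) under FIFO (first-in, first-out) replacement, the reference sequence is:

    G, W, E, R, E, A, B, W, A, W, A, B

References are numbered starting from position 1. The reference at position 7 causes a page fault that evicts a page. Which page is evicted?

W

pos 1: G: miss, frames [G]
pos 2: W: miss, frames [G, W]
pos 3: E: miss, frames [G, W, E]
pos 4: R: miss, frames [G, W, E, R]
pos 5: E: hit
pos 6: A: miss, evict G, frames [W, E, R, A]
pos 7: B: miss, evict W, frames [E, R, A, B]
At position 7, page W is evicted.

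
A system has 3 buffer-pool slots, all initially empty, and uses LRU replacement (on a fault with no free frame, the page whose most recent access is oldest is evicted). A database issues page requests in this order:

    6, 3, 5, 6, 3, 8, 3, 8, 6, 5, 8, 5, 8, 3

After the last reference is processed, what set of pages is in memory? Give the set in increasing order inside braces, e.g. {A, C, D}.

6 -> fault, frames [6]
3 -> fault, frames [6, 3]
5 -> fault, frames [6, 3, 5]
6 -> hit
3 -> hit
8 -> fault, evict 5, frames [6, 3, 8]
3 -> hit
8 -> hit
6 -> hit
5 -> fault, evict 3, frames [8, 6, 5]
8 -> hit
5 -> hit
8 -> hit
3 -> fault, evict 6, frames [5, 8, 3]

{3, 5, 8}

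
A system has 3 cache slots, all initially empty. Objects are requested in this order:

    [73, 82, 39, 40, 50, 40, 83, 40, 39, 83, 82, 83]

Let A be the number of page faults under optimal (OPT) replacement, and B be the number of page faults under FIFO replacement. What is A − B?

Under OPT: F F F F F . F . . . F . → 7 faults.
Under FIFO: F F F F F . F . F . F . → 8 faults.
A − B = 7 − 8 = -1.

-1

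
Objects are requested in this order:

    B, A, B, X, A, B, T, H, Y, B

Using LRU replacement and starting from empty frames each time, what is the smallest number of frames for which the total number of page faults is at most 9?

f=1: 10 faults
f=2: 9 faults
f=3: 7 faults
f=4: 6 faults
f=5: 6 faults
f=6: 6 faults
Smallest f with faults ≤ 9 is 2.

2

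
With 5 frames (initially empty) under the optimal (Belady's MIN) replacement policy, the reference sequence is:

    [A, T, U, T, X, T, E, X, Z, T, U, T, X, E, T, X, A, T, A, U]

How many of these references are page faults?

7

A: miss, frames {A}
T: miss, frames {A,T}
U: miss, frames {A,T,U}
T: hit
X: miss, frames {A,T,U,X}
T: hit
E: miss, frames {A,T,U,X,E}
X: hit
Z: miss, evict A, frames {T,U,X,E,Z}
T: hit
U: hit
T: hit
X: hit
E: hit
T: hit
X: hit
A: miss, evict Z, frames {T,U,X,E,A}
T: hit
A: hit
U: hit
Page faults: 7.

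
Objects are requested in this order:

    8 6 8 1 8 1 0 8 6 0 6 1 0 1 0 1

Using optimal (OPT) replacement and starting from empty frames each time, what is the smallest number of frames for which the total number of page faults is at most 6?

2

f=1: 16 faults
f=2: 6 faults
f=3: 5 faults
f=4: 4 faults
Smallest f with faults ≤ 6 is 2.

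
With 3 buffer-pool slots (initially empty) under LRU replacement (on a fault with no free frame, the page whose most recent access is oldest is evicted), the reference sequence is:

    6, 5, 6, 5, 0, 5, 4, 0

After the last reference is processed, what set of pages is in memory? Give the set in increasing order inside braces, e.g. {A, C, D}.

6 → fault, frames {6}
5 → fault, frames {6,5}
6 → hit
5 → hit
0 → fault, frames {6,5,0}
5 → hit
4 → fault, evict 6, frames {0,5,4}
0 → hit

{0, 4, 5}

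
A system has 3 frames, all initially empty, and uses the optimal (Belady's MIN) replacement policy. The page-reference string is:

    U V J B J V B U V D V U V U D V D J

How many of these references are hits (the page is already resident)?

11

U -> miss, frames {U}
V -> miss, frames {U,V}
J -> miss, frames {U,V,J}
B -> miss, evict U, frames {V,J,B}
J -> hit
V -> hit
B -> hit
U -> miss, evict B, frames {V,J,U}
V -> hit
D -> miss, evict J, frames {V,U,D}
V -> hit
U -> hit
V -> hit
U -> hit
D -> hit
V -> hit
D -> hit
J -> miss, evict D, frames {V,U,J}
Hits: 11.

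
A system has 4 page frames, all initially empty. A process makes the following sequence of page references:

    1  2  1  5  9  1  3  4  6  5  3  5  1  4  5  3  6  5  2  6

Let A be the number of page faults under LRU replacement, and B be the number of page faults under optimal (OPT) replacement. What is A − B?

3

Under LRU: F F . F F . F F F F . . F F . . F . F . → 12 faults.
Under OPT: F F . F F . F F F . . . . F . . . . F . → 9 faults.
A − B = 12 − 9 = 3.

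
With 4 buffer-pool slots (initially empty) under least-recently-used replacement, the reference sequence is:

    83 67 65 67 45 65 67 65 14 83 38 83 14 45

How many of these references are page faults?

83: miss, frames [83]
67: miss, frames [83, 67]
65: miss, frames [83, 67, 65]
67: hit
45: miss, frames [83, 65, 67, 45]
65: hit
67: hit
65: hit
14: miss, evict 83, frames [45, 67, 65, 14]
83: miss, evict 45, frames [67, 65, 14, 83]
38: miss, evict 67, frames [65, 14, 83, 38]
83: hit
14: hit
45: miss, evict 65, frames [38, 83, 14, 45]
Page faults: 8.

8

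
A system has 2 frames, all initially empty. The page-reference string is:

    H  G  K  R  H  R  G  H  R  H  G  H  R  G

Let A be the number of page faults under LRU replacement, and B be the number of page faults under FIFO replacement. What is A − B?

Under LRU: F F F F F . F F F . F . F F → 11 faults.
Under FIFO: F F F F F . F . F F F . F . → 10 faults.
A − B = 11 − 10 = 1.

1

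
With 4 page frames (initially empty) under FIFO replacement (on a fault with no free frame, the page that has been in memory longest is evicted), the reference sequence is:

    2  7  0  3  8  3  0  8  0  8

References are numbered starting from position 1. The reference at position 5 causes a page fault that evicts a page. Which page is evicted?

2

pos 1: 2 → fault, frames (2)
pos 2: 7 → fault, frames (2 7)
pos 3: 0 → fault, frames (2 7 0)
pos 4: 3 → fault, frames (2 7 0 3)
pos 5: 8 → fault, evict 2, frames (7 0 3 8)
At position 5, page 2 is evicted.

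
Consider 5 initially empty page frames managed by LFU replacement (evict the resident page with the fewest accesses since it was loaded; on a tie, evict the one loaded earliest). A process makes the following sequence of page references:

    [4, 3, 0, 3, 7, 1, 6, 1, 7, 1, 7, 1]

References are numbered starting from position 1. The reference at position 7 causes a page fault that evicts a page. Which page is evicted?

pos 1: 4 -> fault, frames (4)
pos 2: 3 -> fault, frames (4 3)
pos 3: 0 -> fault, frames (4 3 0)
pos 4: 3 -> hit
pos 5: 7 -> fault, frames (4 3 0 7)
pos 6: 1 -> fault, frames (4 3 0 7 1)
pos 7: 6 -> fault, evict 4, frames (3 0 7 1 6)
At position 7, page 4 is evicted.

4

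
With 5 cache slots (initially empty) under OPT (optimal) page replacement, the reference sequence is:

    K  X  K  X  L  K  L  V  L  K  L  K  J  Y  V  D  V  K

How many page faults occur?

7

K: miss, frames [K]
X: miss, frames [K, X]
K: hit
X: hit
L: miss, frames [K, X, L]
K: hit
L: hit
V: miss, frames [K, X, L, V]
L: hit
K: hit
L: hit
K: hit
J: miss, frames [K, X, L, V, J]
Y: miss, evict J, frames [K, X, L, V, Y]
V: hit
D: miss, evict Y, frames [K, X, L, V, D]
V: hit
K: hit
Page faults: 7.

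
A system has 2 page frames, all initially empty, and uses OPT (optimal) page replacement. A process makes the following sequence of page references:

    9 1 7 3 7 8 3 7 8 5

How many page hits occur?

3

9 → miss, frames [9]
1 → miss, frames [9, 1]
7 → miss, evict 1, frames [9, 7]
3 → miss, evict 9, frames [7, 3]
7 → hit
8 → miss, evict 7, frames [3, 8]
3 → hit
7 → miss, evict 3, frames [8, 7]
8 → hit
5 → miss, evict 7, frames [8, 5]
Hits: 3.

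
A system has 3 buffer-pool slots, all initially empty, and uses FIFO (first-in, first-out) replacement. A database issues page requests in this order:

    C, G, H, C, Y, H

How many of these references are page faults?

4

C: fault, frames (C)
G: fault, frames (C G)
H: fault, frames (C G H)
C: hit
Y: fault, evict C, frames (G H Y)
H: hit
Page faults: 4.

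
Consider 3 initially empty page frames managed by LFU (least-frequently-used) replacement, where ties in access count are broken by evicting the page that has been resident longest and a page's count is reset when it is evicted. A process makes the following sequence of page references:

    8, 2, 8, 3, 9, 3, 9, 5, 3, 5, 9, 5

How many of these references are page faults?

8: miss, frames (8)
2: miss, frames (8 2)
8: hit
3: miss, frames (8 2 3)
9: miss, evict 2, frames (8 3 9)
3: hit
9: hit
5: miss, evict 8, frames (3 9 5)
3: hit
5: hit
9: hit
5: hit
Page faults: 5.

5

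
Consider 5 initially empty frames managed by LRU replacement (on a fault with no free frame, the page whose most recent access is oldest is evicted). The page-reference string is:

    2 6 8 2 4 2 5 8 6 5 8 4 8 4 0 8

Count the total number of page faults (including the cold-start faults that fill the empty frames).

6

2: fault, frames [2]
6: fault, frames [2, 6]
8: fault, frames [2, 6, 8]
2: hit
4: fault, frames [6, 8, 2, 4]
2: hit
5: fault, frames [6, 8, 4, 2, 5]
8: hit
6: hit
5: hit
8: hit
4: hit
8: hit
4: hit
0: fault, evict 2, frames [6, 5, 8, 4, 0]
8: hit
Page faults: 6.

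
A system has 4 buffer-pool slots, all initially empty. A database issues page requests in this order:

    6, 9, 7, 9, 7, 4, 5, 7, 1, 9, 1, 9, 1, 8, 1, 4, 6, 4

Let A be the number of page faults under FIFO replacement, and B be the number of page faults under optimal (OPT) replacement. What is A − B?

Under FIFO: F F F . . F F . F F . . . F . F F . → 10 faults.
Under OPT: F F F . . F F . F . . . . F . . F . → 8 faults.
A − B = 10 − 8 = 2.

2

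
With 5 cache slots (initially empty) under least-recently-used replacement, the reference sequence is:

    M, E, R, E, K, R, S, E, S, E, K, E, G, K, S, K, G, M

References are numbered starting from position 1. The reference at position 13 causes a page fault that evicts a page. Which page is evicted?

M

pos 1: M -> fault, frames (M)
pos 2: E -> fault, frames (M E)
pos 3: R -> fault, frames (M E R)
pos 4: E -> hit
pos 5: K -> fault, frames (M R E K)
pos 6: R -> hit
pos 7: S -> fault, frames (M E K R S)
pos 8: E -> hit
pos 9: S -> hit
pos 10: E -> hit
pos 11: K -> hit
pos 12: E -> hit
pos 13: G -> fault, evict M, frames (R S K E G)
At position 13, page M is evicted.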